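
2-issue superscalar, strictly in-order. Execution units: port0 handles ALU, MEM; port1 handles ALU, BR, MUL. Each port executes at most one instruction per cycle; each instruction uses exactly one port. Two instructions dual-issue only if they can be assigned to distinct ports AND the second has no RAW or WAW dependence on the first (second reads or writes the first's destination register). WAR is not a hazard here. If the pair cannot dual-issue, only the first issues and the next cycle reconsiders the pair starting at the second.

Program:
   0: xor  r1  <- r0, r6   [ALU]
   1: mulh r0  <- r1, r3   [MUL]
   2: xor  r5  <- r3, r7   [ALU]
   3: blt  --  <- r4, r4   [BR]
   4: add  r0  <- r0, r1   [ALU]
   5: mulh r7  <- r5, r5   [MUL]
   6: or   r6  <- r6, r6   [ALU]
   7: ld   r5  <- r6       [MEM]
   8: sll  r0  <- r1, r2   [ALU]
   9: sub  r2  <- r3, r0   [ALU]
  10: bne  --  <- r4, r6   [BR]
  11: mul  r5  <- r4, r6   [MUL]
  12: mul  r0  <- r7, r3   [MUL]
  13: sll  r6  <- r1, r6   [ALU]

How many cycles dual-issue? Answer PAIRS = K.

#0 head=0: xor i0 RAW r1
#1 head=1: mulh;xor i1/i2 dual
#2 head=3: blt;add i3/i4 dual
#3 head=5: mulh;or i5/i6 dual
#4 head=7: ld;sll i7/i8 dual
#5 head=9: sub;bne i9/i10 dual
#6 head=11: mul i11 no-port MUL/MUL
#7 head=12: mul;sll i12/i13 dual

PAIRS = 6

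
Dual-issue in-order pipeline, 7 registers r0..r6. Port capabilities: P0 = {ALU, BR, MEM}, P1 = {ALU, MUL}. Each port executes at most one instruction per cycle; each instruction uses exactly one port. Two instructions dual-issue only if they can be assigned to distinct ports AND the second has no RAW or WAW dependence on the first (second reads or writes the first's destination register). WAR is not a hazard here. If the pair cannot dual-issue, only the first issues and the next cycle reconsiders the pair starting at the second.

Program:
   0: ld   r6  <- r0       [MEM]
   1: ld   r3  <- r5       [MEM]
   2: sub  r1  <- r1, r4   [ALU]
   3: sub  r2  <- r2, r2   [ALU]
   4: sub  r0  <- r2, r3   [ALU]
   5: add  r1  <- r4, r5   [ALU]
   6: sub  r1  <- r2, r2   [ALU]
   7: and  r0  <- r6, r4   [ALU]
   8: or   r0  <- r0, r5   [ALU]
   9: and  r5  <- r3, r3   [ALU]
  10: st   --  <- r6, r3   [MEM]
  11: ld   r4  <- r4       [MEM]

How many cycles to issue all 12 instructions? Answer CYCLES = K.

0. ld.MEM @i0  | no-port MEM/MEM
1. ld.MEM sub.ALU @i1&i2  | dual
2. sub.ALU @i3  | RAW r2
3. sub.ALU add.ALU @i4&i5  | dual
4. sub.ALU and.ALU @i6&i7  | dual
5. or.ALU and.ALU @i8&i9  | dual
6. st.MEM @i10  | no-port MEM/MEM
7. ld.MEM @i11  | tail

CYCLES = 8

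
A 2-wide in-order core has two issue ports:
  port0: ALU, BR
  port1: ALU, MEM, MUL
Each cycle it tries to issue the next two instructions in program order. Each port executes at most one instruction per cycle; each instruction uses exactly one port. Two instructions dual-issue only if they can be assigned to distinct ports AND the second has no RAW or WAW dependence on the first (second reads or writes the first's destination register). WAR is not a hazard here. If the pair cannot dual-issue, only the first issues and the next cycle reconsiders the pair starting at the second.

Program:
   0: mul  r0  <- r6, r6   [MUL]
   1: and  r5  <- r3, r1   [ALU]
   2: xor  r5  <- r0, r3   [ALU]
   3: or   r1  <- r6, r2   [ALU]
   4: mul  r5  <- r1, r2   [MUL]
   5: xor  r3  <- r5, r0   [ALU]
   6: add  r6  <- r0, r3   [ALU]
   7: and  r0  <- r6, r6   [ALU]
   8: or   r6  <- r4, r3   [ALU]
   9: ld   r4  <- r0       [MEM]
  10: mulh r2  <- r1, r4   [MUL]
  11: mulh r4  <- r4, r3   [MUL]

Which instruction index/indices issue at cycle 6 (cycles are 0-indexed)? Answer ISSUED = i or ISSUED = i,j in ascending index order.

[0] i0&i1  mul+and  -- 2-wide
[1] i2&i3  xor+or  -- 2-wide
[2] i4  mul  -- RAW r5
[3] i5  xor  -- RAW r3
[4] i6  add  -- RAW r6
[5] i7&i8  and+or  -- 2-wide
[6] i9  ld  -- no-port MEM/MUL
[7] i10  mulh  -- no-port MUL/MUL
[8] i11  mulh  -- tail

ISSUED = 9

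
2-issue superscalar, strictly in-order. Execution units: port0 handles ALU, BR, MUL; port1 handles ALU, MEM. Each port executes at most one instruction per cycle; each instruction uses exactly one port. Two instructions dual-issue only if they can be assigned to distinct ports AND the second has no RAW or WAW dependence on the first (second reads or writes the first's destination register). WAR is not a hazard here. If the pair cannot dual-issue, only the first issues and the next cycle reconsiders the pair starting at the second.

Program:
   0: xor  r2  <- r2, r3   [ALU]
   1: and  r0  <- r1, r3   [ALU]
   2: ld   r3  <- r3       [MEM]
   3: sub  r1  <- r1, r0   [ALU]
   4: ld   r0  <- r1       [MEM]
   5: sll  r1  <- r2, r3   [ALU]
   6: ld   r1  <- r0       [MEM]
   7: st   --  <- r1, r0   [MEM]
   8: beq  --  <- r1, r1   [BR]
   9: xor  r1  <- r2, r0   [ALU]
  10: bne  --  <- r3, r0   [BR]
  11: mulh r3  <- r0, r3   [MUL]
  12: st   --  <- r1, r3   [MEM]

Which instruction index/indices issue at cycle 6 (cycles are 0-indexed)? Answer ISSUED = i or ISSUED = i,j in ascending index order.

ISSUED = 11

[0] i0/i1  xor.ALU/and.ALU  -- pair
[1] i2/i3  ld.MEM/sub.ALU  -- pair
[2] i4/i5  ld.MEM/sll.ALU  -- pair
[3] i6  ld.MEM  -- no-port MEM/MEM
[4] i7/i8  st.MEM/beq.BR  -- pair
[5] i9/i10  xor.ALU/bne.BR  -- pair
[6] i11  mulh.MUL  -- RAW r3
[7] i12  st.MEM  -- tail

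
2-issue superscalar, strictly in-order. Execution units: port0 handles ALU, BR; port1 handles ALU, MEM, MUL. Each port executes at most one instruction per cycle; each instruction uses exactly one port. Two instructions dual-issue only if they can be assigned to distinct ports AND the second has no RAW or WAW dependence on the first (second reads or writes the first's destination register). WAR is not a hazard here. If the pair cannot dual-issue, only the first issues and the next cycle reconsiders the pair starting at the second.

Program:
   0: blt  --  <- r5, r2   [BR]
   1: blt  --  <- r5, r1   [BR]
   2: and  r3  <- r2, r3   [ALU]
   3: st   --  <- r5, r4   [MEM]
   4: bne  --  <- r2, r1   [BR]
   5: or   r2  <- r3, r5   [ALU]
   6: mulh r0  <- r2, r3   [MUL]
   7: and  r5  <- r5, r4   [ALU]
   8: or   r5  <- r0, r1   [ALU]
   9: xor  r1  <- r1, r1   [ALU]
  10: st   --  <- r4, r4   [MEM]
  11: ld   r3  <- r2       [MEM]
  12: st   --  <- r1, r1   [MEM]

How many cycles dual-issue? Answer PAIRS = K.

0. blt @i0  | no-port BR/BR
1. blt and @i1+i2  | pair
2. st bne @i3+i4  | pair
3. or @i5  | RAW r2
4. mulh and @i6+i7  | pair
5. or xor @i8+i9  | pair
6. st @i10  | no-port MEM/MEM
7. ld @i11  | no-port MEM/MEM
8. st @i12  | tail

PAIRS = 4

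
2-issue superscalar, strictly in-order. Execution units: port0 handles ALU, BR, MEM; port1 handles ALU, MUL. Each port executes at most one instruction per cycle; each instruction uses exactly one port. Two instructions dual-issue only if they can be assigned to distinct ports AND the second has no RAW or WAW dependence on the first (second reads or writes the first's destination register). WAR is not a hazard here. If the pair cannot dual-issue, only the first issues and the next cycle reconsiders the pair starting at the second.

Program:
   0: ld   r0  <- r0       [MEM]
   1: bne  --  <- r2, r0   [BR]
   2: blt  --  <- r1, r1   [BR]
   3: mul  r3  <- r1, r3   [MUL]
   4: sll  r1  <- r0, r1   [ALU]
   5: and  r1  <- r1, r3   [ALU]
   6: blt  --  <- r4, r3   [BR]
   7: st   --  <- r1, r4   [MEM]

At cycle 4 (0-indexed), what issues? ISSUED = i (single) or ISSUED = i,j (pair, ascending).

  cy0 -> i0 (ld) no-port MEM/BR
  cy1 -> i1 (bne) no-port BR/BR
  cy2 -> i2,i3 (blt+mul) dual
  cy3 -> i4 (sll) RAW+WAW r1
  cy4 -> i5,i6 (and+blt) dual
  cy5 -> i7 (st) tail

ISSUED = 5,6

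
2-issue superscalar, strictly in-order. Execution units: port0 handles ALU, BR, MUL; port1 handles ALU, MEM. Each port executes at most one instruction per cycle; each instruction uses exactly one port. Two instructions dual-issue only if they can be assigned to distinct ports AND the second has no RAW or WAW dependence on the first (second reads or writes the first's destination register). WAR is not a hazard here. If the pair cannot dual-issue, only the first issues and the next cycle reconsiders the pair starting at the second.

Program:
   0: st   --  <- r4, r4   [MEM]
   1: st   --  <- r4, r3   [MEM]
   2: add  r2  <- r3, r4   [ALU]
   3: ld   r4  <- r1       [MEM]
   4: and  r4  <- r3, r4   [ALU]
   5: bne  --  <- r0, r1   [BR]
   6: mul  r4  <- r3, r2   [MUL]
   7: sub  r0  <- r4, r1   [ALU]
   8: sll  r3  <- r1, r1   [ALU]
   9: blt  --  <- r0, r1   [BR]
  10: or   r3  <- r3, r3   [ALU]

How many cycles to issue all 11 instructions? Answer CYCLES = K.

0. st.MEM @i0  | no-port MEM/MEM
1. st.MEM/add.ALU @i1,i2  | pair
2. ld.MEM @i3  | RAW+WAW r4
3. and.ALU/bne.BR @i4,i5  | pair
4. mul.MUL @i6  | RAW r4
5. sub.ALU/sll.ALU @i7,i8  | pair
6. blt.BR/or.ALU @i9,i10  | pair

CYCLES = 7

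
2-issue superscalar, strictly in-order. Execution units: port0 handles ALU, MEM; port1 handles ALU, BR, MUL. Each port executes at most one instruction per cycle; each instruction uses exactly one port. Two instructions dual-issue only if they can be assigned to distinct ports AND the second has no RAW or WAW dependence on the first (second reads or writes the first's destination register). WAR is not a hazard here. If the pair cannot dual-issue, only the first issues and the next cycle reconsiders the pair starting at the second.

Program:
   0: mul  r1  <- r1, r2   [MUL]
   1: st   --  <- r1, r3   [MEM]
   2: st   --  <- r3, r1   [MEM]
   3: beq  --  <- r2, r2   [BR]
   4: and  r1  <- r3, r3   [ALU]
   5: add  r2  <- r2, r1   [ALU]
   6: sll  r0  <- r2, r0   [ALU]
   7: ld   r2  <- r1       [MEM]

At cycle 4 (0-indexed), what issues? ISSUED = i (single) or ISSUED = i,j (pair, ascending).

ISSUED = 5

#0 head=0: mul.MUL i0 RAW r1
#1 head=1: st.MEM i1 no-port MEM/MEM
#2 head=2: st.MEM+beq.BR i2&i3 pair
#3 head=4: and.ALU i4 RAW r1
#4 head=5: add.ALU i5 RAW r2
#5 head=6: sll.ALU+ld.MEM i6&i7 pair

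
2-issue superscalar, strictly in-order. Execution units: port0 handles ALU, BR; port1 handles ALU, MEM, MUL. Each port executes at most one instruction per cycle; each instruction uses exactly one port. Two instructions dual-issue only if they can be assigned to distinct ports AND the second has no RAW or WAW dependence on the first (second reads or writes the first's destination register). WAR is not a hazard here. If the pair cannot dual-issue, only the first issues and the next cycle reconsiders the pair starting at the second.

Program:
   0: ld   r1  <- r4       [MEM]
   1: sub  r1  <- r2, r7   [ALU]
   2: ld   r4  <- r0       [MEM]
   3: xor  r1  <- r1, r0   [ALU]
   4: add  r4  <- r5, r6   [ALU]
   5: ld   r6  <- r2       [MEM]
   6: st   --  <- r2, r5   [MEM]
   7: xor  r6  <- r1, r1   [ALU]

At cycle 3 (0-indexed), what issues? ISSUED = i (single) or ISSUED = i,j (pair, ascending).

ISSUED = 5

c0: i0 ld  WAW r1
c1: i1,i2 sub;ld  2-wide
c2: i3,i4 xor;add  2-wide
c3: i5 ld  no-port MEM/MEM
c4: i6,i7 st;xor  2-wide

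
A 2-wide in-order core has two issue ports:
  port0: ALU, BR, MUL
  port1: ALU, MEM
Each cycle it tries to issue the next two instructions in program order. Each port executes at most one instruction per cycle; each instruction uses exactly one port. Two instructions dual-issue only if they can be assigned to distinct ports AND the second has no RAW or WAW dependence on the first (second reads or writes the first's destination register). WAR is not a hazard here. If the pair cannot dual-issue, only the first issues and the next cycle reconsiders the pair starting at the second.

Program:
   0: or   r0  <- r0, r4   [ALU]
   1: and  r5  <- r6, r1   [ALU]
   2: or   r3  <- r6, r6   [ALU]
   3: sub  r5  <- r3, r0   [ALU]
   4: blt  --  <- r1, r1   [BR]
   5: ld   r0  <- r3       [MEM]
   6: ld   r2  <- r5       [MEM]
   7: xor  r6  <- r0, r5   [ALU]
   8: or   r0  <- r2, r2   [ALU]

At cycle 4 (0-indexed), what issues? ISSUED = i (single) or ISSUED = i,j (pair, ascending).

t=0 i0+i1:or.ALU+and.ALU ; pair
t=1 i2:or.ALU ; RAW r3
t=2 i3+i4:sub.ALU+blt.BR ; pair
t=3 i5:ld.MEM ; no-port MEM/MEM
t=4 i6+i7:ld.MEM+xor.ALU ; pair
t=5 i8:or.ALU ; tail

ISSUED = 6,7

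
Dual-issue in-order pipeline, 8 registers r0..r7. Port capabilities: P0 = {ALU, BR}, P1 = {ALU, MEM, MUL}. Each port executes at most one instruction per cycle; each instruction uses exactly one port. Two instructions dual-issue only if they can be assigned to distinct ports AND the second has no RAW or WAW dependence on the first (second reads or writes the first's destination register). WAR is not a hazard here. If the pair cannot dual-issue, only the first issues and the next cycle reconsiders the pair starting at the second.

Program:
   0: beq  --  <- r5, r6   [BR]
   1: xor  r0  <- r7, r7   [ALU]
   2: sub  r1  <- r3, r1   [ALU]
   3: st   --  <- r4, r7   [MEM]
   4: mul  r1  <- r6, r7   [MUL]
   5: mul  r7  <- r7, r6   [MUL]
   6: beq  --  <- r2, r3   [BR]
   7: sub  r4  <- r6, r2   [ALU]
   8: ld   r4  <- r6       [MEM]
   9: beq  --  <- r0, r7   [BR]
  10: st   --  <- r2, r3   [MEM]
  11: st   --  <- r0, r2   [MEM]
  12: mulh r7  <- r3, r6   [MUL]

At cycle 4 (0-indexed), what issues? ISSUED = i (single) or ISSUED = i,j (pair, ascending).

ISSUED = 7

t=0 i0/i1:beq.BR+xor.ALU ; 2-wide
t=1 i2/i3:sub.ALU+st.MEM ; 2-wide
t=2 i4:mul.MUL ; no-port MUL/MUL
t=3 i5/i6:mul.MUL+beq.BR ; 2-wide
t=4 i7:sub.ALU ; WAW r4
t=5 i8/i9:ld.MEM+beq.BR ; 2-wide
t=6 i10:st.MEM ; no-port MEM/MEM
t=7 i11:st.MEM ; no-port MEM/MUL
t=8 i12:mulh.MUL ; tail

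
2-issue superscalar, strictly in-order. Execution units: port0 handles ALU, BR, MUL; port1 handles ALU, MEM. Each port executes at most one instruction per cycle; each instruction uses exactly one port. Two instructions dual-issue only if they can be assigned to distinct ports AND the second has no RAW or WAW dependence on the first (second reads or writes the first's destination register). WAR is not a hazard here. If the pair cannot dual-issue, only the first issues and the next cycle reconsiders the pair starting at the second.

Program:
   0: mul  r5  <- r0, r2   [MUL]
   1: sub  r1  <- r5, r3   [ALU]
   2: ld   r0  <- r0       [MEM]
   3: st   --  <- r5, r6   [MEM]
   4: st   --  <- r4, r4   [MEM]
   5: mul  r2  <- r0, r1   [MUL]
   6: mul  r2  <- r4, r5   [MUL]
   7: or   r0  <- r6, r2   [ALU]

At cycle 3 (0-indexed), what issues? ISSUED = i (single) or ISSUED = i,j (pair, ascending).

ISSUED = 4,5

t=0 i0:mul.MUL ; RAW r5
t=1 i1&i2:sub.ALU+ld.MEM ; dual
t=2 i3:st.MEM ; no-port MEM/MEM
t=3 i4&i5:st.MEM+mul.MUL ; dual
t=4 i6:mul.MUL ; RAW r2
t=5 i7:or.ALU ; tail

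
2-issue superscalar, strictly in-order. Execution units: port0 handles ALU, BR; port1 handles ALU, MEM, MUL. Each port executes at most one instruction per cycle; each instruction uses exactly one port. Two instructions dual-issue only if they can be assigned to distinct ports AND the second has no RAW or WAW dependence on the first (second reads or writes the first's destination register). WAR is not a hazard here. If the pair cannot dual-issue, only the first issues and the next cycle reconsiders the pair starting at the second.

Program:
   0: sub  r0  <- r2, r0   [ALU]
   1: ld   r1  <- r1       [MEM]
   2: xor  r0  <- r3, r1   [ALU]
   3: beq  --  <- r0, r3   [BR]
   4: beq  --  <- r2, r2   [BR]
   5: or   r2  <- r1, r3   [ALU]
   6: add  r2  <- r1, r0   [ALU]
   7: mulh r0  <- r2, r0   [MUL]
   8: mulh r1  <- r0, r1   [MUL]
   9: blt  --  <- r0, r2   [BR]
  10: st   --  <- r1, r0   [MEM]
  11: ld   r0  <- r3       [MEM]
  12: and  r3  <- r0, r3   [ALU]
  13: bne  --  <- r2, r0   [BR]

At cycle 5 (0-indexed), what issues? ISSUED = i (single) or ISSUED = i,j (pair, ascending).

ISSUED = 7

t=0 i0+i1:sub/ld ; dual
t=1 i2:xor ; RAW r0
t=2 i3:beq ; no-port BR/BR
t=3 i4+i5:beq/or ; dual
t=4 i6:add ; RAW r2
t=5 i7:mulh ; no-port MUL/MUL
t=6 i8+i9:mulh/blt ; dual
t=7 i10:st ; no-port MEM/MEM
t=8 i11:ld ; RAW r0
t=9 i12+i13:and/bne ; dual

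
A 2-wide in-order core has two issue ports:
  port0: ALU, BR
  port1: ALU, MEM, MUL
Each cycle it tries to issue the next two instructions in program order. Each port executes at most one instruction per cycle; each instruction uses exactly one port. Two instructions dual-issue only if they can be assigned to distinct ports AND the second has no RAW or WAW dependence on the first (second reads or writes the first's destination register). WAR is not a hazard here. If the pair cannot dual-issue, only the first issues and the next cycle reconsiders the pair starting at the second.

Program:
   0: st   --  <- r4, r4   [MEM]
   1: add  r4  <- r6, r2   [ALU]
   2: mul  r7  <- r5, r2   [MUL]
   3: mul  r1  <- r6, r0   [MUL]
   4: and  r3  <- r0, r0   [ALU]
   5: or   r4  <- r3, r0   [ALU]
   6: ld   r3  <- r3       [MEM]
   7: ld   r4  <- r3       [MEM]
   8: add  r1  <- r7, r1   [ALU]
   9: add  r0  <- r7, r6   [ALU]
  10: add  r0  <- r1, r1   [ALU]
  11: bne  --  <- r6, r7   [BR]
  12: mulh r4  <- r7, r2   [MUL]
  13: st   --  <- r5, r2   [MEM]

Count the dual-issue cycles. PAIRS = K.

PAIRS = 5

0. st/add @i0,i1  | dual
1. mul @i2  | no-port MUL/MUL
2. mul/and @i3,i4  | dual
3. or/ld @i5,i6  | dual
4. ld/add @i7,i8  | dual
5. add @i9  | WAW r0
6. add/bne @i10,i11  | dual
7. mulh @i12  | no-port MUL/MEM
8. st @i13  | tail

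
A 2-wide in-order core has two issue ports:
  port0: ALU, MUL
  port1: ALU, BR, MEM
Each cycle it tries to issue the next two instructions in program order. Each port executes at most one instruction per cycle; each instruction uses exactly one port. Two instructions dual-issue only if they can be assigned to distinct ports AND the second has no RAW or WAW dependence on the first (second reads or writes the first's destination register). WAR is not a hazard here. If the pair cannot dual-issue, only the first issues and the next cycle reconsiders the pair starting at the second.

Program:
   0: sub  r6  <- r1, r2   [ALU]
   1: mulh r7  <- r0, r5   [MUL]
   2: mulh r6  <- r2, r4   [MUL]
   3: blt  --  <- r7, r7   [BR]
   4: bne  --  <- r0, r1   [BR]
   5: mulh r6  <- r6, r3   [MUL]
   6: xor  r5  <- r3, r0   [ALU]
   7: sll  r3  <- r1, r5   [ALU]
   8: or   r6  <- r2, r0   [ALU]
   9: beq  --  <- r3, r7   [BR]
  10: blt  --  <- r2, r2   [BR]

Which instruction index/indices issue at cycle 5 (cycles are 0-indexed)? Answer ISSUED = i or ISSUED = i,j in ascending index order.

[0] i0&i1  sub+mulh  -- dual
[1] i2&i3  mulh+blt  -- dual
[2] i4&i5  bne+mulh  -- dual
[3] i6  xor  -- RAW r5
[4] i7&i8  sll+or  -- dual
[5] i9  beq  -- no-port BR/BR
[6] i10  blt  -- tail

ISSUED = 9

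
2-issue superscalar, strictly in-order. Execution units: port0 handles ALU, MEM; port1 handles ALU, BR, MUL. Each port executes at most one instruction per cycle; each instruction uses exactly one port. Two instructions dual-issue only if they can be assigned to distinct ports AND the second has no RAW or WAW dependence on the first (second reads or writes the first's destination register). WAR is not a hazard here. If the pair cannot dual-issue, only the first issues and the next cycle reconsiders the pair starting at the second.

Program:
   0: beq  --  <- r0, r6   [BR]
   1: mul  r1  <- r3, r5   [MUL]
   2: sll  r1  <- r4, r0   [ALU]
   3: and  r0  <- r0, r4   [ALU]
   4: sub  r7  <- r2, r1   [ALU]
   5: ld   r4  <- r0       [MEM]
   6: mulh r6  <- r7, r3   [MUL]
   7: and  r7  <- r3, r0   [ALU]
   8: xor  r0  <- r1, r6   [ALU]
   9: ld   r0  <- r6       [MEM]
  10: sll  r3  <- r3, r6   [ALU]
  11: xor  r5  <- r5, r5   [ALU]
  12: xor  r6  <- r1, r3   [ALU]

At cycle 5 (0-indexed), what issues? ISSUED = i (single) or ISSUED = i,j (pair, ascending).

ISSUED = 8

c0: i0 beq.BR  no-port BR/MUL
c1: i1 mul.MUL  WAW r1
c2: i2,i3 sll.ALU+and.ALU  dual
c3: i4,i5 sub.ALU+ld.MEM  dual
c4: i6,i7 mulh.MUL+and.ALU  dual
c5: i8 xor.ALU  WAW r0
c6: i9,i10 ld.MEM+sll.ALU  dual
c7: i11,i12 xor.ALU+xor.ALU  dual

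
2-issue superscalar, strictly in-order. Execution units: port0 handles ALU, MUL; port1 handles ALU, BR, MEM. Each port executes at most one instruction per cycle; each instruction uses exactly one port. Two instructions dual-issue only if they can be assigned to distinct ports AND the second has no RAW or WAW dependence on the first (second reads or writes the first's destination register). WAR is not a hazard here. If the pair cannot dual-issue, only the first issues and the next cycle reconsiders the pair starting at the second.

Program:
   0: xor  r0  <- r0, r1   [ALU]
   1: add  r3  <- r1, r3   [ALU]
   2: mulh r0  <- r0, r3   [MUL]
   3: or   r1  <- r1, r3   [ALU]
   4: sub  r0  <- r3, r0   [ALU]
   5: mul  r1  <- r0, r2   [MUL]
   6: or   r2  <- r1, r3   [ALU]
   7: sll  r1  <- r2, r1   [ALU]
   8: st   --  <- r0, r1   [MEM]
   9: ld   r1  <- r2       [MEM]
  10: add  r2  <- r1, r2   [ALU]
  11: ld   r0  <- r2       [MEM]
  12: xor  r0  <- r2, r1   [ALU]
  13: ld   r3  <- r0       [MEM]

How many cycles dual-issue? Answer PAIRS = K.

  cy0 -> i0/i1 (xor add) pair
  cy1 -> i2/i3 (mulh or) pair
  cy2 -> i4 (sub) RAW r0
  cy3 -> i5 (mul) RAW r1
  cy4 -> i6 (or) RAW r2
  cy5 -> i7 (sll) RAW r1
  cy6 -> i8 (st) no-port MEM/MEM
  cy7 -> i9 (ld) RAW r1
  cy8 -> i10 (add) RAW r2
  cy9 -> i11 (ld) WAW r0
  cy10 -> i12 (xor) RAW r0
  cy11 -> i13 (ld) tail

PAIRS = 2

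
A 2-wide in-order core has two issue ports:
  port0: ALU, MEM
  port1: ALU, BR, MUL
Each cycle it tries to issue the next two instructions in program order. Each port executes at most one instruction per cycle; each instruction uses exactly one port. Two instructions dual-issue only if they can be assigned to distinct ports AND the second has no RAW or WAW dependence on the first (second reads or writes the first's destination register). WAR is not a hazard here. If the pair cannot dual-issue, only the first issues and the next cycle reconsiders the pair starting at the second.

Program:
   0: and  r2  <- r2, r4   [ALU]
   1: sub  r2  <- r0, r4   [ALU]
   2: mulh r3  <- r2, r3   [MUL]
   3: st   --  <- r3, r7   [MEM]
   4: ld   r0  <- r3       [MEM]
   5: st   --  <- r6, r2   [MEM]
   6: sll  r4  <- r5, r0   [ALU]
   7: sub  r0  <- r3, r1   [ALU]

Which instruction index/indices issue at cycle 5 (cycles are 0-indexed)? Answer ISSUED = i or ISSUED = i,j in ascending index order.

#0 head=0: and.ALU i0 WAW r2
#1 head=1: sub.ALU i1 RAW r2
#2 head=2: mulh.MUL i2 RAW r3
#3 head=3: st.MEM i3 no-port MEM/MEM
#4 head=4: ld.MEM i4 no-port MEM/MEM
#5 head=5: st.MEM sll.ALU i5,i6 2-wide
#6 head=7: sub.ALU i7 tail

ISSUED = 5,6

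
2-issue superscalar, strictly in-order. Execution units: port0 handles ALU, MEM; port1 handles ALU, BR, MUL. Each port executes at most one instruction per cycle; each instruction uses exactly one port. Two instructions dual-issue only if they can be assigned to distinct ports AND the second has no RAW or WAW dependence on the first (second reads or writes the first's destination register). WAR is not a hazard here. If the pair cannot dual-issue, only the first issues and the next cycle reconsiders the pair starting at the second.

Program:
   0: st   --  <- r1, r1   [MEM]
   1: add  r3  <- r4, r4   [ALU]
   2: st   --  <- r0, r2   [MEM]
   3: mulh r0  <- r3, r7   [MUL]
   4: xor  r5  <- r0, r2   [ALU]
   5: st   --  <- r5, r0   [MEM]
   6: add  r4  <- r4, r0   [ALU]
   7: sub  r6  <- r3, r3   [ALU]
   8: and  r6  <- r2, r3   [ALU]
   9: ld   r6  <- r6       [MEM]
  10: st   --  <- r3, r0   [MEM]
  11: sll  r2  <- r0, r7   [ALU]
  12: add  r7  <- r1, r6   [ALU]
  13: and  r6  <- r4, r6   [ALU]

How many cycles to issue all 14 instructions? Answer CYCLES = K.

t=0 i0+i1:st.MEM;add.ALU ; dual
t=1 i2+i3:st.MEM;mulh.MUL ; dual
t=2 i4:xor.ALU ; RAW r5
t=3 i5+i6:st.MEM;add.ALU ; dual
t=4 i7:sub.ALU ; WAW r6
t=5 i8:and.ALU ; RAW+WAW r6
t=6 i9:ld.MEM ; no-port MEM/MEM
t=7 i10+i11:st.MEM;sll.ALU ; dual
t=8 i12+i13:add.ALU;and.ALU ; dual

CYCLES = 9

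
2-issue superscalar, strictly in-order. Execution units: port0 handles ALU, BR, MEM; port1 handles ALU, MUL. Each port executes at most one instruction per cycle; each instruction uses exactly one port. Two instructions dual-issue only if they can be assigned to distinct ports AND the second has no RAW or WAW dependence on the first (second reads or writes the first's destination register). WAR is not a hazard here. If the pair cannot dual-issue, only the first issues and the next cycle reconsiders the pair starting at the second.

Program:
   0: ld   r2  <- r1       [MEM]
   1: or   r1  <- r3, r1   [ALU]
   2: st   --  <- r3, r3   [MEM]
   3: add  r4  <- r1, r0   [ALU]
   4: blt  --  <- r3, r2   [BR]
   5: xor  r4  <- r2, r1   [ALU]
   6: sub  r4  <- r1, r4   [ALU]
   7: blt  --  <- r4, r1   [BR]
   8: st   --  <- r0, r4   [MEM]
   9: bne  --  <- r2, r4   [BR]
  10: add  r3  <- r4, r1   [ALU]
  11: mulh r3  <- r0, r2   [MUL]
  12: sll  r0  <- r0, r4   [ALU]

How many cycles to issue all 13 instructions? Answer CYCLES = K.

CYCLES = 8

  cy0 -> i0+i1 (ld/or) dual
  cy1 -> i2+i3 (st/add) dual
  cy2 -> i4+i5 (blt/xor) dual
  cy3 -> i6 (sub) RAW r4
  cy4 -> i7 (blt) no-port BR/MEM
  cy5 -> i8 (st) no-port MEM/BR
  cy6 -> i9+i10 (bne/add) dual
  cy7 -> i11+i12 (mulh/sll) dual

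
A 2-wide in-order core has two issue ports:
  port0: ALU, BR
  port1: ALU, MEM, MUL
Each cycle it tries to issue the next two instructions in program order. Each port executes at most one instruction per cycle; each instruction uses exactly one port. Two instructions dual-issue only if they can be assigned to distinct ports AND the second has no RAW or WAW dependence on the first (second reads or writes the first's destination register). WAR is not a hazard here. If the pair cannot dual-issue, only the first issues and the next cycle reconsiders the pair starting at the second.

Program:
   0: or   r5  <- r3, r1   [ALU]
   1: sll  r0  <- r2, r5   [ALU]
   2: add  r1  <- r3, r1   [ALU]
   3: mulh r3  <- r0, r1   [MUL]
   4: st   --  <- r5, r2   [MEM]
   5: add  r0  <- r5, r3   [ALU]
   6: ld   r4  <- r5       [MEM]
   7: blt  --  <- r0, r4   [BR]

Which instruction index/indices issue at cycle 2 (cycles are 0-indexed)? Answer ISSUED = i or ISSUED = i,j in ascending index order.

0. or @i0  | RAW r5
1. sll add @i1&i2  | dual
2. mulh @i3  | no-port MUL/MEM
3. st add @i4&i5  | dual
4. ld @i6  | RAW r4
5. blt @i7  | tail

ISSUED = 3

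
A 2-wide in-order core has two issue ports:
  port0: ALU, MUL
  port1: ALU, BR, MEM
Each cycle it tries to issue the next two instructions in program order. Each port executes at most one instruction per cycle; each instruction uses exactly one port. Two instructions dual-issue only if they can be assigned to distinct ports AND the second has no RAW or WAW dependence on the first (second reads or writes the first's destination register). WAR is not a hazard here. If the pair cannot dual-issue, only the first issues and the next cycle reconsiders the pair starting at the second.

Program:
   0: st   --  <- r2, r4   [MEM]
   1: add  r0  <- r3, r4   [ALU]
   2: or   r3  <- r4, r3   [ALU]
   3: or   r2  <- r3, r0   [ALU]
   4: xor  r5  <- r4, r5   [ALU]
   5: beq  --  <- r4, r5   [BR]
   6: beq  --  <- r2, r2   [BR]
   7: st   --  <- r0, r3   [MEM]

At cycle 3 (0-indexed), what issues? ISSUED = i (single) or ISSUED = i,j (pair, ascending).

0. st.MEM add.ALU @i0+i1  | 2-wide
1. or.ALU @i2  | RAW r3
2. or.ALU xor.ALU @i3+i4  | 2-wide
3. beq.BR @i5  | no-port BR/BR
4. beq.BR @i6  | no-port BR/MEM
5. st.MEM @i7  | tail

ISSUED = 5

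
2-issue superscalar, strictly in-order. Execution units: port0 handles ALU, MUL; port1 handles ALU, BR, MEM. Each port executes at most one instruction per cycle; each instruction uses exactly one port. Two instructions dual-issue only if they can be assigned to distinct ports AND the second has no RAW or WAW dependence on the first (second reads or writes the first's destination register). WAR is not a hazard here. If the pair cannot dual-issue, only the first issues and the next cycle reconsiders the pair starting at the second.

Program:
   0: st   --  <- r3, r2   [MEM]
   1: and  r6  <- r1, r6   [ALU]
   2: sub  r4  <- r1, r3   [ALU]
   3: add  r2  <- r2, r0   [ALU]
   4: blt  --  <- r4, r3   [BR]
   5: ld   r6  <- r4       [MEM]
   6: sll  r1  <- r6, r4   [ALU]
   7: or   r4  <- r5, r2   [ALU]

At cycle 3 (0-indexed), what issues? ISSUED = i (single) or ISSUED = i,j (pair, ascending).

#0 head=0: st;and i0&i1 dual
#1 head=2: sub;add i2&i3 dual
#2 head=4: blt i4 no-port BR/MEM
#3 head=5: ld i5 RAW r6
#4 head=6: sll;or i6&i7 dual

ISSUED = 5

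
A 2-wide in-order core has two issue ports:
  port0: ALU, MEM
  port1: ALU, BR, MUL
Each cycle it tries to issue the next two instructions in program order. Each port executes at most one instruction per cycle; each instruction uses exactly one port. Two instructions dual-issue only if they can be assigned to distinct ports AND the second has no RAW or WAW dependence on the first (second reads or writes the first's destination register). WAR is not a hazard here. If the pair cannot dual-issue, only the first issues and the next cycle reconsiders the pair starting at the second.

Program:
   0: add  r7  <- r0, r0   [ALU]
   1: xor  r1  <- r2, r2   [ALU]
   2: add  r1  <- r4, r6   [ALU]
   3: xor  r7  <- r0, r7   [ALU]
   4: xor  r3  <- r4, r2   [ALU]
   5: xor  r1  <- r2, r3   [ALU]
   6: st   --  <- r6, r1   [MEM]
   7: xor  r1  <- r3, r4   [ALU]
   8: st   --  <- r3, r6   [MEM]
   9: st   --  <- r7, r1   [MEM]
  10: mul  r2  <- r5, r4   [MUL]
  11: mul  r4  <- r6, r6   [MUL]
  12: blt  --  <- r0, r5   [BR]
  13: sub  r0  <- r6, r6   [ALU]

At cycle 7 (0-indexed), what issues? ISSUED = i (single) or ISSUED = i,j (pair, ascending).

#0 head=0: add.ALU+xor.ALU i0+i1 2-wide
#1 head=2: add.ALU+xor.ALU i2+i3 2-wide
#2 head=4: xor.ALU i4 RAW r3
#3 head=5: xor.ALU i5 RAW r1
#4 head=6: st.MEM+xor.ALU i6+i7 2-wide
#5 head=8: st.MEM i8 no-port MEM/MEM
#6 head=9: st.MEM+mul.MUL i9+i10 2-wide
#7 head=11: mul.MUL i11 no-port MUL/BR
#8 head=12: blt.BR+sub.ALU i12+i13 2-wide

ISSUED = 11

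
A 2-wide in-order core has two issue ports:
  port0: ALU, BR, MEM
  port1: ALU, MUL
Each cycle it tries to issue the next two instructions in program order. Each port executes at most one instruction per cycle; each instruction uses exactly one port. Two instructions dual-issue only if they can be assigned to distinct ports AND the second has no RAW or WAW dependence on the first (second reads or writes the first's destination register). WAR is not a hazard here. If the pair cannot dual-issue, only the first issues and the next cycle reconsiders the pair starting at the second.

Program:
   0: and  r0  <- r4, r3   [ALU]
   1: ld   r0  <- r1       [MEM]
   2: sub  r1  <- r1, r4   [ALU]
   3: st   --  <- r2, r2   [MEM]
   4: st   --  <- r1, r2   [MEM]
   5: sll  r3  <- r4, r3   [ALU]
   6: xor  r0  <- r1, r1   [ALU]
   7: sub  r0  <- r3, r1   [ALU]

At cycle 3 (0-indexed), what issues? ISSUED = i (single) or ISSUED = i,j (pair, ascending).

ISSUED = 4,5

  cy0 -> i0 (and.ALU) WAW r0
  cy1 -> i1&i2 (ld.MEM/sub.ALU) dual
  cy2 -> i3 (st.MEM) no-port MEM/MEM
  cy3 -> i4&i5 (st.MEM/sll.ALU) dual
  cy4 -> i6 (xor.ALU) WAW r0
  cy5 -> i7 (sub.ALU) tail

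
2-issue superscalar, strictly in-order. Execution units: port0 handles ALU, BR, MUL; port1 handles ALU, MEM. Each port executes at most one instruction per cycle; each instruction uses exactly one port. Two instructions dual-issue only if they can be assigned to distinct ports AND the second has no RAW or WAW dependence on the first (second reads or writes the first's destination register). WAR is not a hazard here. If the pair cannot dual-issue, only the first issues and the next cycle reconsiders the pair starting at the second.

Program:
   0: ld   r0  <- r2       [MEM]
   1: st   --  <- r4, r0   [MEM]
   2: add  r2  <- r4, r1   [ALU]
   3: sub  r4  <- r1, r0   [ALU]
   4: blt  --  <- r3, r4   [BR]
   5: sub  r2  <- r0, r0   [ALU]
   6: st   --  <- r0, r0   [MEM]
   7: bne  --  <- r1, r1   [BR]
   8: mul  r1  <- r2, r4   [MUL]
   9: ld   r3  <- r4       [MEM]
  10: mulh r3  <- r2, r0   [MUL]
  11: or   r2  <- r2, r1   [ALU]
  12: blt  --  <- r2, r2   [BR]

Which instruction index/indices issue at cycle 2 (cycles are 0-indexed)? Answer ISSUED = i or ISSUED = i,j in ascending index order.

[0] i0  ld.MEM  -- no-port MEM/MEM
[1] i1+i2  st.MEM add.ALU  -- dual
[2] i3  sub.ALU  -- RAW r4
[3] i4+i5  blt.BR sub.ALU  -- dual
[4] i6+i7  st.MEM bne.BR  -- dual
[5] i8+i9  mul.MUL ld.MEM  -- dual
[6] i10+i11  mulh.MUL or.ALU  -- dual
[7] i12  blt.BR  -- tail

ISSUED = 3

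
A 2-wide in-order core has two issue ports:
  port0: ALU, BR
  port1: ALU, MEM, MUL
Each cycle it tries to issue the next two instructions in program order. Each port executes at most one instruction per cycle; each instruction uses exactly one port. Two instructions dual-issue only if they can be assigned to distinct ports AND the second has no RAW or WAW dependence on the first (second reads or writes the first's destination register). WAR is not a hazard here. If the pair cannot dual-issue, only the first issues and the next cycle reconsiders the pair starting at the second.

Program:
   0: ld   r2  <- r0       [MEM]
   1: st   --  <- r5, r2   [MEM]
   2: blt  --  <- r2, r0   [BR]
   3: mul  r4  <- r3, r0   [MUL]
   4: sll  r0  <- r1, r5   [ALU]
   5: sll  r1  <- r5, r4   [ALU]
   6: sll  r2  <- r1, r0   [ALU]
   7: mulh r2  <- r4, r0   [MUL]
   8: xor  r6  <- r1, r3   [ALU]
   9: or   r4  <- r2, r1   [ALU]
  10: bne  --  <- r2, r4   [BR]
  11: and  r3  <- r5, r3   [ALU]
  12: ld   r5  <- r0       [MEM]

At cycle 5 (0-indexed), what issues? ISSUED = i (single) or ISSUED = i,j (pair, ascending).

ISSUED = 7,8

#0 head=0: ld i0 no-port MEM/MEM
#1 head=1: st blt i1+i2 dual
#2 head=3: mul sll i3+i4 dual
#3 head=5: sll i5 RAW r1
#4 head=6: sll i6 WAW r2
#5 head=7: mulh xor i7+i8 dual
#6 head=9: or i9 RAW r4
#7 head=10: bne and i10+i11 dual
#8 head=12: ld i12 tail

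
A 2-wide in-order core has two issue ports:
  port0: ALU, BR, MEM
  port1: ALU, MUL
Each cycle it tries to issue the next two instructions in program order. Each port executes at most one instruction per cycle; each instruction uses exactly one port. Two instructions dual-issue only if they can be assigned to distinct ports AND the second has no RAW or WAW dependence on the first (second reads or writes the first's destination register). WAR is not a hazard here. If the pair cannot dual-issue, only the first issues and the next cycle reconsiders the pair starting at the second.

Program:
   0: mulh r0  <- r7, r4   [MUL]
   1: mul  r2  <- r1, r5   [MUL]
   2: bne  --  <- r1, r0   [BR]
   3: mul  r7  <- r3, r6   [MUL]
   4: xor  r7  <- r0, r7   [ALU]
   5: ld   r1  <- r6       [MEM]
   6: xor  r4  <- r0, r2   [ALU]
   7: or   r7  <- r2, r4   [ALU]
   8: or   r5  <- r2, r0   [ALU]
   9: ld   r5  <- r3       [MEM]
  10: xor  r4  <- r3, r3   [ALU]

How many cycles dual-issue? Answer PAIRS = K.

PAIRS = 4

  cy0 -> i0 (mulh.MUL) no-port MUL/MUL
  cy1 -> i1&i2 (mul.MUL+bne.BR) dual
  cy2 -> i3 (mul.MUL) RAW+WAW r7
  cy3 -> i4&i5 (xor.ALU+ld.MEM) dual
  cy4 -> i6 (xor.ALU) RAW r4
  cy5 -> i7&i8 (or.ALU+or.ALU) dual
  cy6 -> i9&i10 (ld.MEM+xor.ALU) dual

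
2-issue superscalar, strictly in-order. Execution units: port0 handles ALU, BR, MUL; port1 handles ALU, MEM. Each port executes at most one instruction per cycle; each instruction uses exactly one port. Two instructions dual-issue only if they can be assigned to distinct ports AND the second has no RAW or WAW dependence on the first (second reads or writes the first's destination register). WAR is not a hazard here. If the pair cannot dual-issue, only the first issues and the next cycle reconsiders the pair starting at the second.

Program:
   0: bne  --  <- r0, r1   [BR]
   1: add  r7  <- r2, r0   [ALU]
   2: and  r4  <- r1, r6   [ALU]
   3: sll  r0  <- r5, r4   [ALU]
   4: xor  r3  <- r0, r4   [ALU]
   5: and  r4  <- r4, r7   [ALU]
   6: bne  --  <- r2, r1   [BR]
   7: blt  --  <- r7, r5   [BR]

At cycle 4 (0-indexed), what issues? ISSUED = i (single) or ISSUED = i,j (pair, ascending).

  cy0 -> i0&i1 (bne+add) 2-wide
  cy1 -> i2 (and) RAW r4
  cy2 -> i3 (sll) RAW r0
  cy3 -> i4&i5 (xor+and) 2-wide
  cy4 -> i6 (bne) no-port BR/BR
  cy5 -> i7 (blt) tail

ISSUED = 6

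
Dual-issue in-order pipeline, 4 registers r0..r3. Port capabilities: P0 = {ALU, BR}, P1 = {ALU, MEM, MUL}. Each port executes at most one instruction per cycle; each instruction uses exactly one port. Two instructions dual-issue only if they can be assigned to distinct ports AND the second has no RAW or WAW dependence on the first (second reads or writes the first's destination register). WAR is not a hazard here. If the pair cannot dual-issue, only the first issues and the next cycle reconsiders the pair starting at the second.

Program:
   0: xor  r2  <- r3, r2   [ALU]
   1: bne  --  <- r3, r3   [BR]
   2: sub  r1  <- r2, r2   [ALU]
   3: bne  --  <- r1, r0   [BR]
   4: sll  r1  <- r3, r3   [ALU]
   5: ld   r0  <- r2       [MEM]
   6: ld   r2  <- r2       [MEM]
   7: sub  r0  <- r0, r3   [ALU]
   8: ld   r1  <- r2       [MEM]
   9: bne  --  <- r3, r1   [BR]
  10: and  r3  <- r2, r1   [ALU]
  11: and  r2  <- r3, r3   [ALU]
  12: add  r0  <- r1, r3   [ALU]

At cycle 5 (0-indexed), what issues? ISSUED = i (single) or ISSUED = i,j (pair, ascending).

[0] i0,i1  xor.ALU bne.BR  -- dual
[1] i2  sub.ALU  -- RAW r1
[2] i3,i4  bne.BR sll.ALU  -- dual
[3] i5  ld.MEM  -- no-port MEM/MEM
[4] i6,i7  ld.MEM sub.ALU  -- dual
[5] i8  ld.MEM  -- RAW r1
[6] i9,i10  bne.BR and.ALU  -- dual
[7] i11,i12  and.ALU add.ALU  -- dual

ISSUED = 8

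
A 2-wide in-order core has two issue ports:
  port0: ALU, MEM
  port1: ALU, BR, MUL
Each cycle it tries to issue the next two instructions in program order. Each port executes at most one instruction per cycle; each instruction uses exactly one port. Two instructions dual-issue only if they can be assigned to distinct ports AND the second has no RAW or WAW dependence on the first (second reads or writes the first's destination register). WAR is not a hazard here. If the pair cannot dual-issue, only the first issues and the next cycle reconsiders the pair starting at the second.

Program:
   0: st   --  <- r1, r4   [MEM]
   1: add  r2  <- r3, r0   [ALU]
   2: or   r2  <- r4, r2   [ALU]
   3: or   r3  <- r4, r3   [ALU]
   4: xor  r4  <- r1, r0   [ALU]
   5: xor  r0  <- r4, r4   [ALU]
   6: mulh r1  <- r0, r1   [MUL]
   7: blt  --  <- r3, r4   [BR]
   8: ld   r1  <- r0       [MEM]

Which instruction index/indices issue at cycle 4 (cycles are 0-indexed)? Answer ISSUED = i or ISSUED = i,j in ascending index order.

t=0 i0+i1:st;add ; 2-wide
t=1 i2+i3:or;or ; 2-wide
t=2 i4:xor ; RAW r4
t=3 i5:xor ; RAW r0
t=4 i6:mulh ; no-port MUL/BR
t=5 i7+i8:blt;ld ; 2-wide

ISSUED = 6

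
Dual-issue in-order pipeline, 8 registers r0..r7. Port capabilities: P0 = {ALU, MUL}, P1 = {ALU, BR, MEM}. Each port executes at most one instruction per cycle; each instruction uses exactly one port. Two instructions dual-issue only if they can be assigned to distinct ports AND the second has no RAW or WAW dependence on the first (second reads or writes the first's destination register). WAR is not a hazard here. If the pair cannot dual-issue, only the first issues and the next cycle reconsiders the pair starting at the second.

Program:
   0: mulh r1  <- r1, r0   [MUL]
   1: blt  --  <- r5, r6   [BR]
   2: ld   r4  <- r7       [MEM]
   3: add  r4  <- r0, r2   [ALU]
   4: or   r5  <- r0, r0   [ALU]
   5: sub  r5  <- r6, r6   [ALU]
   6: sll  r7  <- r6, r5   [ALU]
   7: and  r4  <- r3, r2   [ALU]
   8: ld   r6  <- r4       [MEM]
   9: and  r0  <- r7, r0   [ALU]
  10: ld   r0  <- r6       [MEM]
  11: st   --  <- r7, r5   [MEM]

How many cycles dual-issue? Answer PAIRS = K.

#0 head=0: mulh/blt i0/i1 2-wide
#1 head=2: ld i2 WAW r4
#2 head=3: add/or i3/i4 2-wide
#3 head=5: sub i5 RAW r5
#4 head=6: sll/and i6/i7 2-wide
#5 head=8: ld/and i8/i9 2-wide
#6 head=10: ld i10 no-port MEM/MEM
#7 head=11: st i11 tail

PAIRS = 4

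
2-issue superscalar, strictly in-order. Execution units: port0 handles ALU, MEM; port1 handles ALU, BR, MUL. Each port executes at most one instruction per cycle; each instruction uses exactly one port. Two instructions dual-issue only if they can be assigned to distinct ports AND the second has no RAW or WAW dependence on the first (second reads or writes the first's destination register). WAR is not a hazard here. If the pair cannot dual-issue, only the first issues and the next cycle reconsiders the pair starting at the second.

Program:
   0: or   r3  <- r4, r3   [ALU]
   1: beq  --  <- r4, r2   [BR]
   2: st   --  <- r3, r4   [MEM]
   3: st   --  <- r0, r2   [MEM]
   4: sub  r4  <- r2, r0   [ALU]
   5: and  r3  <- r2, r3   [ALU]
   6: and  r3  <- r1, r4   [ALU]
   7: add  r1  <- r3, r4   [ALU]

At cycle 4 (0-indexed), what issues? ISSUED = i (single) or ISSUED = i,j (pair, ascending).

0. or.ALU beq.BR @i0,i1  | 2-wide
1. st.MEM @i2  | no-port MEM/MEM
2. st.MEM sub.ALU @i3,i4  | 2-wide
3. and.ALU @i5  | WAW r3
4. and.ALU @i6  | RAW r3
5. add.ALU @i7  | tail

ISSUED = 6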